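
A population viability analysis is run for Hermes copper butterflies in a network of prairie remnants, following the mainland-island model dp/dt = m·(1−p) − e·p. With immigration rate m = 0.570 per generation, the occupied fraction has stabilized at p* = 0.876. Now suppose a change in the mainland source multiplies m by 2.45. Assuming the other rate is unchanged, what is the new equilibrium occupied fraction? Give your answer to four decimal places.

0.9454

Balance m(1−p*) = e·p* gives e = m(1−p*)/p* = 0.570×0.12400/0.87600 = 0.08068.
New p* = m/(m+e) = 1.39650/(1.39650+0.08068) = 0.94538.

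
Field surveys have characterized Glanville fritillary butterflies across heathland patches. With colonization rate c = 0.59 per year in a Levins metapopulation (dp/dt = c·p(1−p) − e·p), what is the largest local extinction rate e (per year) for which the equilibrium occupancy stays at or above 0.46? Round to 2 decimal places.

0.32

1 − e/c ≥ 0.46 ⇒ e ≤ c(1 − 0.46) = 0.59 × 0.5400.
e_max = 0.3186.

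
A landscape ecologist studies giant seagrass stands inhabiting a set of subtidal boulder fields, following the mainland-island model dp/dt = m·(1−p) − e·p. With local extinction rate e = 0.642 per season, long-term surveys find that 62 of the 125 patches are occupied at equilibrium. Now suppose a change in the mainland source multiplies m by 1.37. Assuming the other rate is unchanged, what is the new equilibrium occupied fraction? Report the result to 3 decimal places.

Observed p* = 62/125 = 0.49600.
Balance m(1−p*) = e·p* gives m = e·p*/(1−p*) = 0.642×0.49600/0.50400 = 0.63181.
New p* = m/(m+e) = 0.86558/(0.86558+0.64200) = 0.57415.

0.574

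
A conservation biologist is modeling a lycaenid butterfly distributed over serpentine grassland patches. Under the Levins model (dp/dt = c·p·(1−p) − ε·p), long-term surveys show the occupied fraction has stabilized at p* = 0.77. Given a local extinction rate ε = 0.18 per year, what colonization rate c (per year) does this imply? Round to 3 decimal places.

0.783

At equilibrium c(1−p*) = ε, so c = ε/(1−p*).
c = 0.18/(1 − 0.77) = 0.18/0.2300 = 0.7826.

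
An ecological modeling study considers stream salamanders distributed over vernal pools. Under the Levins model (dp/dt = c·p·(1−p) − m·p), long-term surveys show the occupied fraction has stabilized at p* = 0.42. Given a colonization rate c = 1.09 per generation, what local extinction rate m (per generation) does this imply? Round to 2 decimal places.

At equilibrium c(1−p*) = m.
m = 1.09 × (1 − 0.42) = 1.09 × 0.5800 = 0.6322.

0.63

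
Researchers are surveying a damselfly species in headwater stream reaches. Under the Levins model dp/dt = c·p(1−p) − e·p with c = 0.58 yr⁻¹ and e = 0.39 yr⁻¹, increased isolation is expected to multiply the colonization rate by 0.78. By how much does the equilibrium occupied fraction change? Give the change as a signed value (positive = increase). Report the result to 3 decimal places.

-0.190

Before: p* = 1 − 0.39/0.58 = 0.3276.
After the change, c = 0.4524, e = 0.39, so p* = 1 − 0.39/0.4524 = 0.1379.
Δp* = 0.1379 − 0.3276 = -0.1897.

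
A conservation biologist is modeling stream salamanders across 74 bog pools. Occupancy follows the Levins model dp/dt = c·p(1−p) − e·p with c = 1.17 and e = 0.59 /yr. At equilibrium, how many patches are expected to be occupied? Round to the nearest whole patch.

37

p* = 1 − e/c = 1 − 0.59/1.17 = 0.4957.
Expected occupied patches = N × p* = 74 × 0.4957 = 36.68 ≈ 37.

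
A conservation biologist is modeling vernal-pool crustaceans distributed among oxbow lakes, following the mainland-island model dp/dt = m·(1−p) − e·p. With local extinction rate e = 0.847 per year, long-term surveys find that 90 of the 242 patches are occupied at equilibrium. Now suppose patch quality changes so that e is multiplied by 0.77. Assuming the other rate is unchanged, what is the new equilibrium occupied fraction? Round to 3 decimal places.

Observed p* = 90/242 = 0.37190.
Balance m(1−p*) = e·p* gives m = e·p*/(1−p*) = 0.847×0.37190/0.62810 = 0.50151.
New p* = m/(m+e) = 0.50151/(0.50151+0.65219) = 0.43470.

0.435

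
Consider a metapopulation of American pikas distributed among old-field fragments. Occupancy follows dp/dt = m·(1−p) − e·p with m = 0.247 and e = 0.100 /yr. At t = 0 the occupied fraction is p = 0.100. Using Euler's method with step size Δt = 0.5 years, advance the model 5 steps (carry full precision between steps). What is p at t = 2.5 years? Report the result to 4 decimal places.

Update rule: p ← p + [m·(1−p) − e·p]·Δt with Δt = 0.5.
step 1: Δp = +0.10615, p = 0.20615
step 2: Δp = +0.08773, p = 0.29388
step 3: Δp = +0.07251, p = 0.36639
step 4: Δp = +0.05993, p = 0.42632
step 5: Δp = +0.04953, p = 0.47586

0.4759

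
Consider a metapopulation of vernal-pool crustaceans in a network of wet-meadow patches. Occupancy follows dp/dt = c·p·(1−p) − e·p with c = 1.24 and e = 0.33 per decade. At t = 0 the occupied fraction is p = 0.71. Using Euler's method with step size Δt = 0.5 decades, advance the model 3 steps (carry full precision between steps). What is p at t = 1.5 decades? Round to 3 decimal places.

Update rule: p ← p + [c·p·(1−p) − e·p]·Δt with Δt = 0.5.
step 1: Δp = +0.01051, p = 0.72051
step 2: Δp = +0.00597, p = 0.72648
step 3: Δp = +0.00333, p = 0.72981

0.730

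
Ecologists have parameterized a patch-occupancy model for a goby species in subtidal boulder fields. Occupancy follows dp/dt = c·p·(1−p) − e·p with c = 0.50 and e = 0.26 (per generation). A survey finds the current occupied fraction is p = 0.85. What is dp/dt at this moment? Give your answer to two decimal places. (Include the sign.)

Colonization term: c·p·(1−p) = 0.50×0.85×0.1500 = 0.06375.
Extinction term: e·p = 0.22100.
dp/dt = 0.06375 − 0.22100 = -0.15725.

-0.16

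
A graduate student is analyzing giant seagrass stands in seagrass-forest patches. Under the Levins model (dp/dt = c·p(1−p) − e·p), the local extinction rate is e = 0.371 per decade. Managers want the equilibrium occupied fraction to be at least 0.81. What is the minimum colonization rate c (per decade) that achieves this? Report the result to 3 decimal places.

1.953

p* = 1 − e/c ≥ 0.81 requires e/c ≤ 0.1900, i.e. c ≥ e/0.1900.
c_min = 0.371/0.1900 = 1.9526.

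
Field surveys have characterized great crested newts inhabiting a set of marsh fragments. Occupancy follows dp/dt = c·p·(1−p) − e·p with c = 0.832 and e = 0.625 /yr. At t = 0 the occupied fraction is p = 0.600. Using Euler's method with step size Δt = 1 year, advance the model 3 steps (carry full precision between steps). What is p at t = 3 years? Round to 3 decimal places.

0.328

Update rule: p ← p + [c·p·(1−p) − e·p]·Δt with Δt = 1.
  1  |  dp/dt·Δt = -0.175320  |  p_1 = 0.424680
  2  |  dp/dt·Δt = -0.062145  |  p_2 = 0.362535
  3  |  dp/dt·Δt = -0.034306  |  p_3 = 0.328229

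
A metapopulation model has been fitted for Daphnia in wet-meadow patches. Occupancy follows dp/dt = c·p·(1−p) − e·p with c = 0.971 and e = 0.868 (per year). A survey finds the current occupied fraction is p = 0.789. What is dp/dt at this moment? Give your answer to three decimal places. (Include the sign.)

Colonization term: c·p·(1−p) = 0.971×0.789×0.2110 = 0.16165.
Extinction term: e·p = 0.68485.
dp/dt = 0.16165 − 0.68485 = -0.52320.

-0.523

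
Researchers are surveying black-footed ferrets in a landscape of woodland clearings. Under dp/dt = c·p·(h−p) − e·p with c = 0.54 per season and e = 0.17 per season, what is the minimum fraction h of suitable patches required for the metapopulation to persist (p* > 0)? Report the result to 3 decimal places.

p* = h − e/c is positive only when h > e/c.
h_min = e/c = 0.17/0.54 = 0.3148.

0.315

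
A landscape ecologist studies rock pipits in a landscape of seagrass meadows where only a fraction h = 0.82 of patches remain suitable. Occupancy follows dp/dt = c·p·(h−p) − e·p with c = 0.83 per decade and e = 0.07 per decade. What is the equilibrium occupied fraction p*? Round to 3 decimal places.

0.736

Setting dp/dt = 0 and dividing by p* gives c·(h−p*) = e.
So p* = h − e/c = 0.82 − 0.07/0.83 = 0.82 − 0.0843 = 0.7357.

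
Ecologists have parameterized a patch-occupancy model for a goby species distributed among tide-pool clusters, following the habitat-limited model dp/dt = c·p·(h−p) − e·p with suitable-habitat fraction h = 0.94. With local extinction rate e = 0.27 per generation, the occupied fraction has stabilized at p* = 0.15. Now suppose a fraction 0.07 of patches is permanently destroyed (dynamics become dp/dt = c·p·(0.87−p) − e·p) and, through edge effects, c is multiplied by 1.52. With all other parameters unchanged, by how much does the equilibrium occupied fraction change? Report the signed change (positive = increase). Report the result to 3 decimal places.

0.200

Balance c(h−p*) = e gives c = e/(0.94 − 0.15000) = 0.27/0.79000 = 0.34177.
New p* = 0.87 − e/c = 0.87 − 0.27000/0.51949 = 0.35026.
Δp* = 0.35026 − 0.15000 = +0.20026.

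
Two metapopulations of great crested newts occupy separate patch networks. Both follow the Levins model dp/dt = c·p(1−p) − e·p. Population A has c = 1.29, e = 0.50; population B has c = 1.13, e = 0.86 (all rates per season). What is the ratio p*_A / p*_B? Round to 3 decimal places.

2.563

A: p*_A = 1 − 0.50/1.29 = 0.6124.
B: p*_B = 1 − 0.86/1.13 = 0.2389.
p*_A / p*_B = 0.6124/0.2389 = 2.5630.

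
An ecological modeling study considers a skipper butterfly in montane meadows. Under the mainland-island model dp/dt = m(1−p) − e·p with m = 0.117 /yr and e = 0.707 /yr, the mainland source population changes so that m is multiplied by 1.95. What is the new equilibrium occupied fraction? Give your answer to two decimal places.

0.24

Before: p* = 0.117/(0.117+0.707) = 0.1420.
After: m = 0.22815, e = 0.707; p* = 0.22815/0.9351 = 0.2440.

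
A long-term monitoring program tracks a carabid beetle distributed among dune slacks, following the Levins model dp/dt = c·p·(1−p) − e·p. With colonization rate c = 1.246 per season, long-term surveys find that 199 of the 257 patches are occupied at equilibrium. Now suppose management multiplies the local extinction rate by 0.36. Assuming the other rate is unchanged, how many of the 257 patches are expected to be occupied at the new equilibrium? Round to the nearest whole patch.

236

Observed p* = 199/257 = 0.77432.
Balance c(1−p*) = e gives e = 1.246×(1 − 0.77432) = 0.28120.
New p* = 1 − e/c = 1 − 0.10123/1.24600 = 0.91876.
Expected occupied = 257 × 0.91876 = 236.12 ≈ 236.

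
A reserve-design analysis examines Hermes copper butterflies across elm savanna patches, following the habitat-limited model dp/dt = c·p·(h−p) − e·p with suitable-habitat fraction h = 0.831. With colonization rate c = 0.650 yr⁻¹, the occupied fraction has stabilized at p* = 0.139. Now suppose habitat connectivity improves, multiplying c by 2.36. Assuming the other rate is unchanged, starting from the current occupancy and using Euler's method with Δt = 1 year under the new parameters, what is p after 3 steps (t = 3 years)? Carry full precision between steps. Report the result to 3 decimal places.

Balance c(h−p*) = e gives e = 0.650×(0.831 − 0.13900) = 0.44980.
Starting from p₀ = 0.13900; update p ← p + (dp/dt)·Δt with the new parameters.
p: 0.13900 → 0.22403  (Δp = +0.08503)
p: 0.22403 → 0.33185  (Δp = +0.10782)
p: 0.33185 → 0.43668  (Δp = +0.10483)

0.437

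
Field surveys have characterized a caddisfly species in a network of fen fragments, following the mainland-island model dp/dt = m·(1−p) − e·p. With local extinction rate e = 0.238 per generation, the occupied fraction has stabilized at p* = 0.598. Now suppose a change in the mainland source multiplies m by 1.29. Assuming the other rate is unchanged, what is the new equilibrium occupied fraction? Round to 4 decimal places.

0.6574

Balance m(1−p*) = e·p* gives m = e·p*/(1−p*) = 0.238×0.59800/0.40200 = 0.35404.
New p* = m/(m+e) = 0.45671/(0.45671+0.23800) = 0.65741.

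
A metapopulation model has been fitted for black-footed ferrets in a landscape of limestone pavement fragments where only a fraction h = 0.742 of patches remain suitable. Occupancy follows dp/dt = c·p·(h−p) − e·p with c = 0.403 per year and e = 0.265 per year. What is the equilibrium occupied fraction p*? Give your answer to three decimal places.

Setting dp/dt = 0 and dividing by p* gives c·(h−p*) = e.
So p* = h − e/c = 0.742 − 0.265/0.403 = 0.742 − 0.6576 = 0.0844.

0.084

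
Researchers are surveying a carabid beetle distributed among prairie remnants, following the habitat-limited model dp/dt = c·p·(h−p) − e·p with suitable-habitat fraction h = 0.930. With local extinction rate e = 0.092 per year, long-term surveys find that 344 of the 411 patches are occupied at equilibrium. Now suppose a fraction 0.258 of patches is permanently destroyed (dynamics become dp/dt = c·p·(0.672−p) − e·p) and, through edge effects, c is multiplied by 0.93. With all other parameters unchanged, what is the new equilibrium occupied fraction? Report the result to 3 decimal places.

0.572

Observed p* = 344/411 = 0.83698.
Balance c(h−p*) = e gives c = e/(0.93 − 0.83698) = 0.092/0.09302 = 0.98903.
New p* = 0.672 − e/c = 0.672 − 0.09200/0.91980 = 0.57198.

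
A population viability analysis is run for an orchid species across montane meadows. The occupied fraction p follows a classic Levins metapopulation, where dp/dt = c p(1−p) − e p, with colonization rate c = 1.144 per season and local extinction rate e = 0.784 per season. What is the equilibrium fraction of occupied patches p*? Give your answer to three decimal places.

0.315

Setting dp/dt = 0 and dividing through by p* gives c·(1−p*) = e.
So p* = 1 − e/c = 1 − 0.784/1.144 = 1 − 0.6853 = 0.3147.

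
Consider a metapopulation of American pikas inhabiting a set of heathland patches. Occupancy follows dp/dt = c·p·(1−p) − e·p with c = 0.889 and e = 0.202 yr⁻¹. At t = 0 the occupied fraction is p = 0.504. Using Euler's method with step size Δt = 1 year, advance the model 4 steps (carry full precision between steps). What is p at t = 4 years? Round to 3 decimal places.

0.765

Update rule: p ← p + [c·p·(1−p) − e·p]·Δt with Δt = 1.
t = 1: p = 0.50400 + (+0.12043) = 0.62443
t = 2: p = 0.62443 + (+0.08235) = 0.70678
t = 3: p = 0.70678 + (+0.04147) = 0.74825
t = 4: p = 0.74825 + (+0.01632) = 0.76457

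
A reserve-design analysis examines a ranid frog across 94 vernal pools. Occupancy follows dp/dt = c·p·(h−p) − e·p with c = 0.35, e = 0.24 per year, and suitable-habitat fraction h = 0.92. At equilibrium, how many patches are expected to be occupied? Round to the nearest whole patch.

p* = h − e/c = 0.92 − 0.6857 = 0.2343.
Expected occupied patches = N × p* = 94 × 0.2343 = 22.02 ≈ 22.

22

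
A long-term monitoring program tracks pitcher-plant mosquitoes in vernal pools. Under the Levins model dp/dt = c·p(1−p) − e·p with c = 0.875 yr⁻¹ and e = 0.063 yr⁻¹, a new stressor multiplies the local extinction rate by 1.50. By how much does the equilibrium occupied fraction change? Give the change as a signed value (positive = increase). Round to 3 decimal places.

-0.036

Before: p* = 1 − 0.063/0.875 = 0.9280.
After the change, c = 0.875, e = 0.0945, so p* = 1 − 0.0945/0.875 = 0.8920.
Δp* = 0.8920 − 0.9280 = -0.0360.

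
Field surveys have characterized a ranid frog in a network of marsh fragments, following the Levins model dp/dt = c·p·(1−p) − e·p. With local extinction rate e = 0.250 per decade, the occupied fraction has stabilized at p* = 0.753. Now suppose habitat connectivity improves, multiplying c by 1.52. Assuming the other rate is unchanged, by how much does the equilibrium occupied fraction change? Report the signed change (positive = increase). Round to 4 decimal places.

Balance c(1−p*) = e gives c = e/(1 − 0.75300) = 0.250/0.24700 = 1.01215.
New p* = 1 − e/c = 1 − 0.25000/1.53847 = 0.83750.
Δp* = 0.83750 − 0.75300 = +0.08450.

0.0845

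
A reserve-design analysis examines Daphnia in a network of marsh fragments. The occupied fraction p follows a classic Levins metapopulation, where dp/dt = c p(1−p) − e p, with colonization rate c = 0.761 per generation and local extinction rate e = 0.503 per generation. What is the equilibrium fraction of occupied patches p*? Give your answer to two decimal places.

At equilibrium, colonization balances extinction: c·p*·(1−p*) = e·p*.
So p* = 1 − e/c = 1 − 0.503/0.761 = 1 − 0.6610 = 0.3390.

0.34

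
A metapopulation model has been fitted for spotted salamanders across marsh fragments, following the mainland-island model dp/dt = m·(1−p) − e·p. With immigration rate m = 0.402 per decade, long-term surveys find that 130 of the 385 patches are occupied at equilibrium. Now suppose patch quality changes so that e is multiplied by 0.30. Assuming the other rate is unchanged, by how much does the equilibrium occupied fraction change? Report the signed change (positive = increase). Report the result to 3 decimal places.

0.292

Observed p* = 130/385 = 0.33766.
Balance m(1−p*) = e·p* gives e = m(1−p*)/p* = 0.402×0.66234/0.33766 = 0.78855.
New p* = m/(m+e) = 0.40200/(0.40200+0.23656) = 0.62954.
Δp* = 0.62954 − 0.33766 = +0.29188.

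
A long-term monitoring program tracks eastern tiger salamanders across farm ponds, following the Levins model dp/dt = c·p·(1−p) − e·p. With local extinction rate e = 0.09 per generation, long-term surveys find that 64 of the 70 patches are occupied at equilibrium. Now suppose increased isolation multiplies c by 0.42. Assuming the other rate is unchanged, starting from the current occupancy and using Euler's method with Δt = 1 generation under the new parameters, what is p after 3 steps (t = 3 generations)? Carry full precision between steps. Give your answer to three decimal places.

Observed p* = 64/70 = 0.91429.
Balance c(1−p*) = e gives c = e/(1 − 0.91429) = 0.09/0.08571 = 1.05000.
Starting from p₀ = 0.91429; update p ← p + (dp/dt)·Δt with the new parameters.
p: 0.91429 → 0.86656  (Δp = -0.04773)
p: 0.86656 → 0.83956  (Δp = -0.02700)
p: 0.83956 → 0.82340  (Δp = -0.01616)

0.823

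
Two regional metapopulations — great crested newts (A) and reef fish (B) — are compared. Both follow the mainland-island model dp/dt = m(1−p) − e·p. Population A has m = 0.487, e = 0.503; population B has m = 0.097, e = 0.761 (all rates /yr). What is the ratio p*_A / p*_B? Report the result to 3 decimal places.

A: p*_A = m/(m+e) = 0.487/0.9900 = 0.4919.
B: p*_B = 0.097/0.8580 = 0.1131.
p*_A / p*_B = 0.4919/0.1131 = 4.3512.

4.351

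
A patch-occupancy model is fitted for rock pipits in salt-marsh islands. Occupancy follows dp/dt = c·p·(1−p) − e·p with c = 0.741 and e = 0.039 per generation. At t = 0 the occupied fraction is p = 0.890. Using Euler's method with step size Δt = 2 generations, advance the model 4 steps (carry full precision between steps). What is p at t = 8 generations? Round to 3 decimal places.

0.946

Update rule: p ← p + [c·p·(1−p) − e·p]·Δt with Δt = 2.
p: 0.89000 → 0.96567  (Δp = +0.07567)
p: 0.96567 → 0.93948  (Δp = -0.02619)
p: 0.93948 → 0.95046  (Δp = +0.01098)
p: 0.95046 → 0.94610  (Δp = -0.00436)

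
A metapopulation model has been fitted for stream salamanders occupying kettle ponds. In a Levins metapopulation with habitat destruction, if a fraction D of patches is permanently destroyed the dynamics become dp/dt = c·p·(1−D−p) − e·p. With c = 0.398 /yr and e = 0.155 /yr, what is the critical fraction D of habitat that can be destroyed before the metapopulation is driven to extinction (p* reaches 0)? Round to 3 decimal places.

0.611

The nontrivial equilibrium is p* = (1−D) − e/c; extinction occurs when this hits zero.
So D_crit = 1 − e/c = 1 − 0.155/0.398 = 1 − 0.3894 = 0.6106.
Note this equals the original equilibrium occupancy — the Levins extinction-debt result.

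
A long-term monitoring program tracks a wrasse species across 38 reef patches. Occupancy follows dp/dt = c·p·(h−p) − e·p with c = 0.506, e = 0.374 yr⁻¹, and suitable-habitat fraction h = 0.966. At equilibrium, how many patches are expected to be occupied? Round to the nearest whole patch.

9

p* = h − e/c = 0.966 − 0.7391 = 0.2269.
Expected occupied patches = N × p* = 38 × 0.2269 = 8.62 ≈ 9.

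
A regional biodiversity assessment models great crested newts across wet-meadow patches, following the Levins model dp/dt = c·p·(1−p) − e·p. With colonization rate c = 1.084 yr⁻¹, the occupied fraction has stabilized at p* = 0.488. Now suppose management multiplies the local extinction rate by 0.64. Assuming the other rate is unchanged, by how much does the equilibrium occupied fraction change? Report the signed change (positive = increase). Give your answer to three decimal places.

Balance c(1−p*) = e gives e = 1.084×(1 − 0.48800) = 0.55501.
New p* = 1 − e/c = 1 − 0.35521/1.08400 = 0.67232.
Δp* = 0.67232 − 0.48800 = +0.18432.

0.184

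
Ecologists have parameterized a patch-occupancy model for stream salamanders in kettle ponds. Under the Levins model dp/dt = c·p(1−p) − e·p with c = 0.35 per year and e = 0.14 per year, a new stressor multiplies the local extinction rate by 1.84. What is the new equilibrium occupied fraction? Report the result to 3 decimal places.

0.264

Before: p* = 1 − 0.14/0.35 = 0.6000.
After the change, c = 0.35, e = 0.2576, so p* = 1 − 0.2576/0.35 = 0.2640.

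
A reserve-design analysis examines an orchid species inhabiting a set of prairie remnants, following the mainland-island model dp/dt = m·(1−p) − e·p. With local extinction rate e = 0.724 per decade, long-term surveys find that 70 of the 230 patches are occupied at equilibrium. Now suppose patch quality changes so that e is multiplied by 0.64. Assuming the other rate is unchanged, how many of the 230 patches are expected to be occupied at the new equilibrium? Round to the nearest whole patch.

93

Observed p* = 70/230 = 0.30435.
Balance m(1−p*) = e·p* gives m = e·p*/(1−p*) = 0.724×0.30435/0.69565 = 0.31675.
New p* = m/(m+e) = 0.31675/(0.31675+0.46336) = 0.40603.
Expected occupied = 230 × 0.40603 = 93.39 ≈ 93.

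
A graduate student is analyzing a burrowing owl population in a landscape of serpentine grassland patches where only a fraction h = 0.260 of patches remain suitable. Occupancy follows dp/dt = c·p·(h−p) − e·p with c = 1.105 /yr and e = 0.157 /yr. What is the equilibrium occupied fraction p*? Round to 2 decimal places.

Setting dp/dt = 0 and dividing by p* gives c·(h−p*) = e.
So p* = h − e/c = 0.260 − 0.157/1.105 = 0.260 − 0.1421 = 0.1179.

0.12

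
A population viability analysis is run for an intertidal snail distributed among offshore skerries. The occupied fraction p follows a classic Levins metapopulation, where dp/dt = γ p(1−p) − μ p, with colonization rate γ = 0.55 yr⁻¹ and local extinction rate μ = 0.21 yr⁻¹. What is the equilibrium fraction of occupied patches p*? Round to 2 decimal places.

At equilibrium, colonization balances extinction: γ·p*·(1−p*) = μ·p*.
So p* = 1 − μ/γ = 1 − 0.21/0.55 = 1 − 0.3818 = 0.6182.

0.62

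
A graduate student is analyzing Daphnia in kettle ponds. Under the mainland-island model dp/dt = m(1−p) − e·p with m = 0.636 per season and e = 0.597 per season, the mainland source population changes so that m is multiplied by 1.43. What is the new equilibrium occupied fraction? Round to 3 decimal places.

Before: p* = 0.636/(0.636+0.597) = 0.5158.
After: m = 0.90948, e = 0.597; p* = 0.90948/1.5065 = 0.6037.

0.604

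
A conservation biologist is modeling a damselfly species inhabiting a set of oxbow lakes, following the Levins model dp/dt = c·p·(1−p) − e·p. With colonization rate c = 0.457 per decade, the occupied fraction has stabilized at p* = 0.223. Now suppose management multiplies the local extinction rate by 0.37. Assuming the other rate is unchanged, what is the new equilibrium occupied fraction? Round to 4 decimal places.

Balance c(1−p*) = e gives e = 0.457×(1 − 0.22300) = 0.35509.
New p* = 1 − e/c = 1 − 0.13138/0.45700 = 0.71252.

0.7125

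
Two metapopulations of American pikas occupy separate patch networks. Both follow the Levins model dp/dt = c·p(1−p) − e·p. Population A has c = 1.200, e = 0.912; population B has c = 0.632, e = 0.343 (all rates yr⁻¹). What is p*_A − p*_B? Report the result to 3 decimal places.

-0.217

A: p*_A = 1 − 0.912/1.200 = 0.2400.
B: p*_B = 1 − 0.343/0.632 = 0.4573.
p*_A − p*_B = 0.2400 − 0.4573 = -0.2173.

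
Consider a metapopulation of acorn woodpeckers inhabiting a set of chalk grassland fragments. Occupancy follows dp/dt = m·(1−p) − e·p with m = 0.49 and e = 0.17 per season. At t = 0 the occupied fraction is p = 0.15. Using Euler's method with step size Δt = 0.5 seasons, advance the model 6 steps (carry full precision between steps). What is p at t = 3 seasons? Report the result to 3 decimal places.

0.689

Update rule: p ← p + [m·(1−p) − e·p]·Δt with Δt = 0.5.
t = 0.5: p = 0.15000 + (+0.19550) = 0.34550
t = 1: p = 0.34550 + (+0.13099) = 0.47648
t = 1.5: p = 0.47648 + (+0.08776) = 0.56424
t = 2: p = 0.56424 + (+0.05880) = 0.62304
t = 2.5: p = 0.62304 + (+0.03940) = 0.66244
t = 3: p = 0.66244 + (+0.02639) = 0.68883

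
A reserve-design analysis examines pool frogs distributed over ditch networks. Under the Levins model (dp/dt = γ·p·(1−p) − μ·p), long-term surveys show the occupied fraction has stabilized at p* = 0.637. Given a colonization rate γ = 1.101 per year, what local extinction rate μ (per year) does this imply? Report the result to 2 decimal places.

0.40

At equilibrium γ(1−p*) = μ.
μ = 1.101 × (1 − 0.637) = 1.101 × 0.3630 = 0.3997.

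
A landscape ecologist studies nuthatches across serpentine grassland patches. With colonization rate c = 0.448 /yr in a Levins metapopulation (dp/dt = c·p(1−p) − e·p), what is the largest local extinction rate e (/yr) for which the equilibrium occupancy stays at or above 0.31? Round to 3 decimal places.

1 − e/c ≥ 0.31 ⇒ e ≤ c(1 − 0.31) = 0.448 × 0.6900.
e_max = 0.3091.

0.309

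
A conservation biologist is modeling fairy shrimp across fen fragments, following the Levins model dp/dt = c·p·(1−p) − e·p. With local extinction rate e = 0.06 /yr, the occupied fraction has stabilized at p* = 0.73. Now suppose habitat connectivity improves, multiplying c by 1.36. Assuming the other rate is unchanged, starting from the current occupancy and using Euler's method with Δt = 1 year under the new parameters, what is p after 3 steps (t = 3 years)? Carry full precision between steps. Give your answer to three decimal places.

Balance c(1−p*) = e gives c = e/(1 − 0.73000) = 0.06/0.27000 = 0.22222.
Starting from p₀ = 0.73000; update p ← p + (dp/dt)·Δt with the new parameters.
  1  |  dp/dt·Δt = +0.015768  |  p_1 = 0.745768
  2  |  dp/dt·Δt = +0.012555  |  p_2 = 0.758323
  3  |  dp/dt·Δt = +0.009889  |  p_3 = 0.768211

0.768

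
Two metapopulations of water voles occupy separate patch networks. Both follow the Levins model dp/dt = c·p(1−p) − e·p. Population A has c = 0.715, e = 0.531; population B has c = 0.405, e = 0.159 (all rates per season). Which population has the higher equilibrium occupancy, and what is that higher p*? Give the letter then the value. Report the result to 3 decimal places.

B, 0.607

A: p*_A = 1 − 0.531/0.715 = 0.2573.
B: p*_B = 1 − 0.159/0.405 = 0.6074.
B is higher at 0.6074.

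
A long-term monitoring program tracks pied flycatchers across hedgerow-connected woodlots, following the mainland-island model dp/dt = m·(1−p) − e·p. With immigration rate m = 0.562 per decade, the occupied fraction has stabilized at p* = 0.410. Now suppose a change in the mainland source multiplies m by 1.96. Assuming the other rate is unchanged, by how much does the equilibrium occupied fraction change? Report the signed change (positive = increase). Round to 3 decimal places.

0.167

Balance m(1−p*) = e·p* gives e = m(1−p*)/p* = 0.562×0.59000/0.41000 = 0.80873.
New p* = m/(m+e) = 1.10152/(1.10152+0.80873) = 0.57664.
Δp* = 0.57664 − 0.41000 = +0.16664.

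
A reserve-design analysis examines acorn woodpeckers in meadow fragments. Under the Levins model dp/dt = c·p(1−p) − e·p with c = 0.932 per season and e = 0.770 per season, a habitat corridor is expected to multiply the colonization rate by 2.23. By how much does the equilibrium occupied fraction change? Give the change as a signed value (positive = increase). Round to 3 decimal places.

0.456

Before: p* = 1 − 0.770/0.932 = 0.1738.
After the change, c = 2.07836, e = 0.77, so p* = 1 − 0.77/2.07836 = 0.6295.
Δp* = 0.6295 − 0.1738 = +0.4557.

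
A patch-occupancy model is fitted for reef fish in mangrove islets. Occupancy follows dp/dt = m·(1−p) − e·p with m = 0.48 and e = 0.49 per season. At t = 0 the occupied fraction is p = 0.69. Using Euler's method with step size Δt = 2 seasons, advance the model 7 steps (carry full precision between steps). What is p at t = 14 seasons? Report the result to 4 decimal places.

Update rule: p ← p + [m·(1−p) − e·p]·Δt with Δt = 2.
p: 0.69000 → 0.31140  (Δp = -0.37860)
p: 0.31140 → 0.66728  (Δp = +0.35588)
p: 0.66728 → 0.33275  (Δp = -0.33453)
p: 0.33275 → 0.64721  (Δp = +0.31446)
p: 0.64721 → 0.35162  (Δp = -0.29559)
p: 0.35162 → 0.62948  (Δp = +0.27786)
p: 0.62948 → 0.36829  (Δp = -0.26118)

0.3683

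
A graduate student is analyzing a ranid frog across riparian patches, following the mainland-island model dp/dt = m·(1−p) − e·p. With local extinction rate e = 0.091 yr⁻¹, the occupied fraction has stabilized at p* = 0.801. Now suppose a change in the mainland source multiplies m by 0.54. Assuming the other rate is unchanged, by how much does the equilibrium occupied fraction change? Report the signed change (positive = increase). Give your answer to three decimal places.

-0.116

Balance m(1−p*) = e·p* gives m = e·p*/(1−p*) = 0.091×0.80100/0.19900 = 0.36629.
New p* = m/(m+e) = 0.19780/(0.19780+0.09100) = 0.68490.
Δp* = 0.68490 − 0.80100 = -0.11610.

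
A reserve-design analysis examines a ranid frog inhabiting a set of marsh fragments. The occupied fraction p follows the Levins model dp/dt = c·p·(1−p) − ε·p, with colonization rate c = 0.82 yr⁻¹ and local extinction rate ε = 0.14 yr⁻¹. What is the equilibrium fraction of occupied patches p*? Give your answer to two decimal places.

Setting dp/dt = 0 and dividing through by p* gives c·(1−p*) = ε.
So p* = 1 − ε/c = 1 − 0.14/0.82 = 1 − 0.1707 = 0.8293.

0.83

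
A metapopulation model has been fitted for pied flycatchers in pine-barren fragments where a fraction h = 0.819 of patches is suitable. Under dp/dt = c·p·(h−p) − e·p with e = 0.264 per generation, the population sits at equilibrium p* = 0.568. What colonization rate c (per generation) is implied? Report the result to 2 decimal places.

At equilibrium c(h−p*) = e, so c = e/(h−p*).
c = 0.264/(0.819 − 0.568) = 0.264/0.2510 = 1.0518.

1.05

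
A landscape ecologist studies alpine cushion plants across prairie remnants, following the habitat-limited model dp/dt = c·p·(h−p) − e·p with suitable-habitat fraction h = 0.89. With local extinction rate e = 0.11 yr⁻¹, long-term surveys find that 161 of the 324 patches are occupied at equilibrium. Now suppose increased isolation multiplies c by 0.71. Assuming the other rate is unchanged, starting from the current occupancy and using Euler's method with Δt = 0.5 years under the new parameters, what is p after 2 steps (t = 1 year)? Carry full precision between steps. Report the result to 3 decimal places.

0.482

Observed p* = 161/324 = 0.49691.
Balance c(h−p*) = e gives c = e/(0.89 − 0.49691) = 0.11/0.39309 = 0.27984.
Starting from p₀ = 0.49691; update p ← p + (dp/dt)·Δt with the new parameters.
  1  |  dp/dt·Δt = -0.007926  |  p_1 = 0.488988
  2  |  dp/dt·Δt = -0.007414  |  p_2 = 0.481573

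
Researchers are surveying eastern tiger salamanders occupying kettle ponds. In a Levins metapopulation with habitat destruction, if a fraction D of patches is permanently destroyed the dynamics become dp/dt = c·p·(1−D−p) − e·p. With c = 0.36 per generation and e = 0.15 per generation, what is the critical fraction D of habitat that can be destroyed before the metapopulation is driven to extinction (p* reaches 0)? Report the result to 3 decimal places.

0.583

The nontrivial equilibrium is p* = (1−D) − e/c; extinction occurs when this hits zero.
So D_crit = 1 − e/c = 1 − 0.15/0.36 = 1 − 0.4167 = 0.5833.
This equals the undisturbed p*, a classic result of Lande's extension.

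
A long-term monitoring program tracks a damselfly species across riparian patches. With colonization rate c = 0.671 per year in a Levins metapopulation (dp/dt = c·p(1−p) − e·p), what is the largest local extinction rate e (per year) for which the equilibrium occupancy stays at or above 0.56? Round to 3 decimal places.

0.295

1 − e/c ≥ 0.56 ⇒ e ≤ c(1 − 0.56) = 0.671 × 0.4400.
e_max = 0.2952.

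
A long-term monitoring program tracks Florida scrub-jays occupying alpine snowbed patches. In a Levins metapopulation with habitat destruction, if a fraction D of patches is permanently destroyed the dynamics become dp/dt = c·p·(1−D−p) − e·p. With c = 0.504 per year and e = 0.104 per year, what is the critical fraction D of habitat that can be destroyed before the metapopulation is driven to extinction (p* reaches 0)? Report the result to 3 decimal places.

The nontrivial equilibrium is p* = (1−D) − e/c; extinction occurs when this hits zero.
So D_crit = 1 − e/c = 1 − 0.104/0.504 = 1 − 0.2063 = 0.7937.
Note this equals the original equilibrium occupancy — the Levins extinction-debt result.

0.794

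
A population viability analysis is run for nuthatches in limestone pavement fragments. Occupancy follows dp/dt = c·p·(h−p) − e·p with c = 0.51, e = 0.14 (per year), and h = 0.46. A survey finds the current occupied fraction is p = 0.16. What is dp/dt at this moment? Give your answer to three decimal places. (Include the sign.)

0.002

Colonization term: c·p·(h−p) = 0.51×0.16×0.3000 = 0.02448.
Extinction term: e·p = 0.02240.
dp/dt = 0.02448 − 0.02240 = 0.00208.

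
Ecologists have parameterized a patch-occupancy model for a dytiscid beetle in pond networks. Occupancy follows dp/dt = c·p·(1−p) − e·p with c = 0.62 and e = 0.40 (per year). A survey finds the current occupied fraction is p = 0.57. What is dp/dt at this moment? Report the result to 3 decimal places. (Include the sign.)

-0.076

Colonization term: c·p·(1−p) = 0.62×0.57×0.4300 = 0.15196.
Extinction term: e·p = 0.22800.
dp/dt = 0.15196 − 0.22800 = -0.07604.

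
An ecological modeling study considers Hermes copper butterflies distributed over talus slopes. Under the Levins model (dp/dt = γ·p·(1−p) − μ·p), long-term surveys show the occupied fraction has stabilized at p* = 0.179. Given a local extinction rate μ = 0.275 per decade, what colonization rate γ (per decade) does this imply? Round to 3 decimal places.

At equilibrium γ(1−p*) = μ, so γ = μ/(1−p*).
γ = 0.275/(1 − 0.179) = 0.275/0.8210 = 0.3350.

0.335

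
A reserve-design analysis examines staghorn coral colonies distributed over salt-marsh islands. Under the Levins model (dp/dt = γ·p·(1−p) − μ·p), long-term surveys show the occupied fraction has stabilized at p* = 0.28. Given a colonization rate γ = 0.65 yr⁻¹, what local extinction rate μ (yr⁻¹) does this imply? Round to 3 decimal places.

At equilibrium γ(1−p*) = μ.
μ = 0.65 × (1 − 0.28) = 0.65 × 0.7200 = 0.4680.

0.468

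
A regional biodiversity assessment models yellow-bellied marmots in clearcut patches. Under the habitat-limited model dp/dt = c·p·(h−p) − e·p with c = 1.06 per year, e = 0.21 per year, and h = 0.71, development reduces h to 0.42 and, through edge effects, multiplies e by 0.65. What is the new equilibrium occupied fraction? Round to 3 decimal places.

Before: p* = h − e/c = 0.71 − 0.21/1.06 = 0.71 − 0.1981 = 0.5119.
After: c = 1.06, e = 0.1365, h = 0.42; p* = 0.42 − 0.1365/1.06 = 0.2912.

0.291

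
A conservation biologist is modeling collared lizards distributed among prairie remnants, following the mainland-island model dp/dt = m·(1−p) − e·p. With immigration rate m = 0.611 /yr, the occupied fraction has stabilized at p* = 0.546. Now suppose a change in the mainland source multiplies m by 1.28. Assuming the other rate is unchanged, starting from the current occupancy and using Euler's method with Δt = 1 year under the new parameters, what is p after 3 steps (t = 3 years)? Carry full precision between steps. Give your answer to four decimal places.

0.6077

Balance m(1−p*) = e·p* gives e = m(1−p*)/p* = 0.611×0.45400/0.54600 = 0.50805.
Starting from p₀ = 0.54600; update p ← p + (dp/dt)·Δt with the new parameters.
step 1: Δp = +0.07767, p = 0.62367
step 2: Δp = -0.02253, p = 0.60114
step 3: Δp = +0.00654, p = 0.60767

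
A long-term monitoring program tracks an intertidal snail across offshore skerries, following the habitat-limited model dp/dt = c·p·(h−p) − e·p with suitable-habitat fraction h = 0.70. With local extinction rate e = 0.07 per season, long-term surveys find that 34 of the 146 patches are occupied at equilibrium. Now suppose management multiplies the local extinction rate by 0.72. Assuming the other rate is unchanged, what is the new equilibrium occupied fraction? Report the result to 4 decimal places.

Observed p* = 34/146 = 0.23288.
Balance c(h−p*) = e gives c = e/(0.7 − 0.23288) = 0.07/0.46712 = 0.14985.
New p* = 0.7 − e/c = 0.7 − 0.05040/0.14985 = 0.36366.

0.3637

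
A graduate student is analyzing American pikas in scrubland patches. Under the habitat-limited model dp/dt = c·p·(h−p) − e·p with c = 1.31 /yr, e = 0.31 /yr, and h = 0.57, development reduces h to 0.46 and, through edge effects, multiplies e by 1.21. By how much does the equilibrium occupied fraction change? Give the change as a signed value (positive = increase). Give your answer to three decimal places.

-0.160

Before: p* = h − e/c = 0.57 − 0.31/1.31 = 0.57 − 0.2366 = 0.3334.
After: c = 1.31, e = 0.3751, h = 0.46; p* = 0.46 − 0.3751/1.31 = 0.1737.
Δp* = 0.1737 − 0.3334 = -0.1597.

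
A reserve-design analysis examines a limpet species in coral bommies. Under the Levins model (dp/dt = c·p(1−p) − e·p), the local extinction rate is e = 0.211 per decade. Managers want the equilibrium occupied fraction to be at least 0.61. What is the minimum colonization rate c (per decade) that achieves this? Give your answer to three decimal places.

p* = 1 − e/c ≥ 0.61 requires e/c ≤ 0.3900, i.e. c ≥ e/0.3900.
c_min = 0.211/0.3900 = 0.5410.

0.541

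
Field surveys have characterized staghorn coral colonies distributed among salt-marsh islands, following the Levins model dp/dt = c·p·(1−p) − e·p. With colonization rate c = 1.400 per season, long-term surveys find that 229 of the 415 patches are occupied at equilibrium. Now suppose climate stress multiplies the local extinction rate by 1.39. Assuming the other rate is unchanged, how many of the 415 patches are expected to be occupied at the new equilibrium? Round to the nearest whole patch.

Observed p* = 229/415 = 0.55181.
Balance c(1−p*) = e gives e = 1.400×(1 − 0.55181) = 0.62747.
New p* = 1 − e/c = 1 − 0.87218/1.40000 = 0.37701.
Expected occupied = 415 × 0.37701 = 156.46 ≈ 156.

156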